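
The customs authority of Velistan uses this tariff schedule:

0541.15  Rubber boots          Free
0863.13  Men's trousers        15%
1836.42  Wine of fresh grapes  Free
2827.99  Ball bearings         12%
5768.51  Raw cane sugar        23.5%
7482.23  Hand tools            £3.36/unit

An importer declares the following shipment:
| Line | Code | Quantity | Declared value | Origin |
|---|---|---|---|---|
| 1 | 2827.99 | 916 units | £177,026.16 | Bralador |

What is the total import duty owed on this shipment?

£21,243.14

Line 1 (2827.99, Bralador, 916 units, £177,026.16):
Base rate for 2827.99 is 12%.
Duty = £177,026.16 × 12% = £21,243.14.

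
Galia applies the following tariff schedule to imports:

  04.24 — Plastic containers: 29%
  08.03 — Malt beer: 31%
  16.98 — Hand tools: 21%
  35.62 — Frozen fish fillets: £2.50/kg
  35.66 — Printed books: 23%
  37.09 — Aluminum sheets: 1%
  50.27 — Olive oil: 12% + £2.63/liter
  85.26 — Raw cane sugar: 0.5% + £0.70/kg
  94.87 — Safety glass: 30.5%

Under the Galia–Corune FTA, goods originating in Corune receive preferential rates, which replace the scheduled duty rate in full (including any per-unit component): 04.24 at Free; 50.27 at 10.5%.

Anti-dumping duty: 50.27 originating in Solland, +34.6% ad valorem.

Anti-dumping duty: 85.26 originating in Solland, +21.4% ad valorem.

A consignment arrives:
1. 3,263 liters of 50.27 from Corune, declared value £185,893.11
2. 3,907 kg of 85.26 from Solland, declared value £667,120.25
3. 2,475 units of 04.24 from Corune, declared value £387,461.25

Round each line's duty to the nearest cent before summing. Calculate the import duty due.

£168,353.01

Line 1 (50.27, Corune, 3,263 liters, £185,893.11):
Base rate for 50.27 is 12% + £2.63/liter.
Origin Corune qualifies under the Galia–Corune agreement and 50.27 is covered: preferential rate 10.5% applies instead.
The additional-duty order on 50.27 targets Solland, not Corune; it does not apply.
Duty = £185,893.11 × 10.5% = £19,518.78.
Line 2 (85.26, Solland, 3,907 kg, £667,120.25):
Base rate for 85.26 is 0.5% + £0.70/kg.
Additional duty on 85.26 from Solland: +21.4%. Applied ad valorem rate: 0.5% + 21.4% = 21.9%.
Duty = £667,120.25 × 21.9% + 3,907 × £0.70 = £148,834.23.
Line 3 (04.24, Corune, 2,475 units, £387,461.25):
Base rate for 04.24 is 29%.
Origin Corune qualifies under the Galia–Corune agreement and 04.24 is covered: preferential rate Free applies instead.
Duty = £387,461.25 × 0% = £0.00.
Total = £19,518.78 + £148,834.23 + £0.00 = £168,353.01.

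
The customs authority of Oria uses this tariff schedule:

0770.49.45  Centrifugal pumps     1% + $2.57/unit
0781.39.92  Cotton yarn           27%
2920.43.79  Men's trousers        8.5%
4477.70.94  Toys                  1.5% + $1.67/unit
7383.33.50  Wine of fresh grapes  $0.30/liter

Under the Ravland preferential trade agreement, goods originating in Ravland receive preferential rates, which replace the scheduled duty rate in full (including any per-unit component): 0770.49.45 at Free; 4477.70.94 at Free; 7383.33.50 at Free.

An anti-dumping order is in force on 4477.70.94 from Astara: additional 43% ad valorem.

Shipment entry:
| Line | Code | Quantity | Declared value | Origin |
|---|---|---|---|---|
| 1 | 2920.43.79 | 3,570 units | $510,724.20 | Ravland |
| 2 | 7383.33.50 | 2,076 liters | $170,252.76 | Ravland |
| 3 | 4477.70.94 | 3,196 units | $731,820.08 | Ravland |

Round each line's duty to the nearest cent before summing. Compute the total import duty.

Line 1 (2920.43.79, Ravland, 3,570 units, $510,724.20):
Base rate for 2920.43.79 is 8.5%.
Origin Ravland is the FTA partner but 2920.43.79 is not on the preference list; base rate stands.
Duty = $510,724.20 × 8.5% = $43,411.56.
Line 2 (7383.33.50, Ravland, 2,076 liters, $170,252.76):
Base rate for 7383.33.50 is $0.30/liter.
Origin Ravland qualifies under the Oria–Ravland agreement and 7383.33.50 is covered: preferential rate Free applies instead.
Duty = $170,252.76 × 0% = $0.00.
Line 3 (4477.70.94, Ravland, 3,196 units, $731,820.08):
Base rate for 4477.70.94 is 1.5% + $1.67/unit.
Origin Ravland qualifies under the Oria–Ravland agreement and 4477.70.94 is covered: preferential rate Free applies instead.
The additional-duty order on 4477.70.94 targets Astara, not Ravland; it does not apply.
Duty = $731,820.08 × 0% = $0.00.
Total = $43,411.56 + $0.00 + $0.00 = $43,411.56.

$43,411.56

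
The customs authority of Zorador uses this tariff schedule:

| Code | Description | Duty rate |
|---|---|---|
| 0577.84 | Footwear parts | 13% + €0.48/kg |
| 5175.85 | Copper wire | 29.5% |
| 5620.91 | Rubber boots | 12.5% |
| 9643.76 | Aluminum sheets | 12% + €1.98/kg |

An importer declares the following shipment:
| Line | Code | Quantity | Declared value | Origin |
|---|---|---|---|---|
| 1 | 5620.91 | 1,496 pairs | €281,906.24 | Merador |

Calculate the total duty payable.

€35,238.28

Line 1 (5620.91, Merador, 1,496 pairs, €281,906.24):
Base rate for 5620.91 is 12.5%.
Duty = €281,906.24 × 12.5% = €35,238.28.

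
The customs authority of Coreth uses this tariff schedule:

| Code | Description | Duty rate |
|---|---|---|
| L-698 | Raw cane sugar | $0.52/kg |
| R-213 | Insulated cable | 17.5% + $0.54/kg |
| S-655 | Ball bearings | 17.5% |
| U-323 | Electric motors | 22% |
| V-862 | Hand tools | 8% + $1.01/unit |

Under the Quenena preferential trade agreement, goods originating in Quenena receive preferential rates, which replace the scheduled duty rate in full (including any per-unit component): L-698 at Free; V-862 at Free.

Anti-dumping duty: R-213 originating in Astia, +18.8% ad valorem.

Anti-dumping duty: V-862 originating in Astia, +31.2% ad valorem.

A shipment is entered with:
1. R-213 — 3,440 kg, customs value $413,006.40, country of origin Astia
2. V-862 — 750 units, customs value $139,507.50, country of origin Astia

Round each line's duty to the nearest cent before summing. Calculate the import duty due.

Line 1 (R-213, Astia, 3,440 kg, $413,006.40):
Base rate for R-213 is 17.5% + $0.54/kg.
Additional duty on R-213 from Astia: +18.8%. Applied ad valorem rate: 17.5% + 18.8% = 36.3%.
Duty = $413,006.40 × 36.3% + 3,440 × $0.54 = $151,778.92.
Line 2 (V-862, Astia, 750 units, $139,507.50):
Base rate for V-862 is 8% + $1.01/unit.
V-862 has an FTA preferential rate, but origin Astia is not Quenena; base rate stands.
Additional duty on V-862 from Astia: +31.2%. Applied ad valorem rate: 8% + 31.2% = 39.2%.
Duty = $139,507.50 × 39.2% + 750 × $1.01 = $55,444.44.
Total = $151,778.92 + $55,444.44 = $207,223.36.

$207,223.36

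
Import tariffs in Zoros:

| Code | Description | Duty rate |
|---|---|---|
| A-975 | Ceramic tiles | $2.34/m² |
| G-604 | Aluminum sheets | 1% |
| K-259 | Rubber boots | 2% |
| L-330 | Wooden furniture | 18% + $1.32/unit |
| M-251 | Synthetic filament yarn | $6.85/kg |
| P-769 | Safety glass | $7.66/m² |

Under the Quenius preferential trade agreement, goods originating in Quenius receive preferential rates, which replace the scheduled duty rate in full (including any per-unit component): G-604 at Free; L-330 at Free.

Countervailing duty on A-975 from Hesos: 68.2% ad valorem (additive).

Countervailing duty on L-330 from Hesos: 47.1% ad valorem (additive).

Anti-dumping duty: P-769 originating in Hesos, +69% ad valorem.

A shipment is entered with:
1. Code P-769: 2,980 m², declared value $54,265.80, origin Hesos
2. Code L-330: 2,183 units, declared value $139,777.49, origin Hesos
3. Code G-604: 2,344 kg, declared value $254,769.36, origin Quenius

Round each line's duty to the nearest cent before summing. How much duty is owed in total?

$154,146.91

Line 1 (P-769, Hesos, 2,980 m², $54,265.80):
Base rate for P-769 is $7.66/m².
Additional duty on P-769 from Hesos: +69% ad valorem. Applied ad valorem rate = 69%.
Duty = $54,265.80 × 69% + 2,980 × $7.66 = $60,270.20.
Line 2 (L-330, Hesos, 2,183 units, $139,777.49):
Base rate for L-330 is 18% + $1.32/unit.
L-330 has an FTA preferential rate, but origin Hesos is not Quenius; base rate stands.
Additional duty on L-330 from Hesos: +47.1%. Applied ad valorem rate: 18% + 47.1% = 65.1%.
Duty = $139,777.49 × 65.1% + 2,183 × $1.32 = $93,876.71.
Line 3 (G-604, Quenius, 2,344 kg, $254,769.36):
Base rate for G-604 is 1%.
Origin Quenius qualifies under the Zoros–Quenius agreement and G-604 is covered: preferential rate Free applies instead.
Duty = $254,769.36 × 0% = $0.00.
Total = $60,270.20 + $93,876.71 + $0.00 = $154,146.91.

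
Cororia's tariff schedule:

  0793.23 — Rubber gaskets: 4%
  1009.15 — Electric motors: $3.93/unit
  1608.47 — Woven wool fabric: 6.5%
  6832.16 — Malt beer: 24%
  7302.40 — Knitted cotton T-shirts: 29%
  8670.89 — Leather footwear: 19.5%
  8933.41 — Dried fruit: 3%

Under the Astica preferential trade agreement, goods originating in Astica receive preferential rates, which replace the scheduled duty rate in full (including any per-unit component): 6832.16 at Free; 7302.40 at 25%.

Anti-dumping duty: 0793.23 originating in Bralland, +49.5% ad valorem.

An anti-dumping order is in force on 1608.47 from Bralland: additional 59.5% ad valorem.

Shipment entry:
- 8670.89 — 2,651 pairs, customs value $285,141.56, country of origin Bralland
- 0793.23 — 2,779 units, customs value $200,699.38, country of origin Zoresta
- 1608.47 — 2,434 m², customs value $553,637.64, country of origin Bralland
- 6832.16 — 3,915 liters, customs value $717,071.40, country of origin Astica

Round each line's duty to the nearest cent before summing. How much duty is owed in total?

Line 1 (8670.89, Bralland, 2,651 pairs, $285,141.56):
Base rate for 8670.89 is 19.5%.
Duty = $285,141.56 × 19.5% = $55,602.60.
Line 2 (0793.23, Zoresta, 2,779 units, $200,699.38):
Base rate for 0793.23 is 4%.
The additional-duty order on 0793.23 targets Bralland, not Zoresta; it does not apply.
Duty = $200,699.38 × 4% = $8,027.98.
Line 3 (1608.47, Bralland, 2,434 m², $553,637.64):
Base rate for 1608.47 is 6.5%.
Additional duty on 1608.47 from Bralland: +59.5%. Applied ad valorem rate: 6.5% + 59.5% = 66%.
Duty = $553,637.64 × 66% = $365,400.84.
Line 4 (6832.16, Astica, 3,915 liters, $717,071.40):
Base rate for 6832.16 is 24%.
Origin Astica qualifies under the Cororia–Astica agreement and 6832.16 is covered: preferential rate Free applies instead.
Duty = $717,071.40 × 0% = $0.00.
Total = $55,602.60 + $8,027.98 + $365,400.84 + $0.00 = $429,031.42.

$429,031.42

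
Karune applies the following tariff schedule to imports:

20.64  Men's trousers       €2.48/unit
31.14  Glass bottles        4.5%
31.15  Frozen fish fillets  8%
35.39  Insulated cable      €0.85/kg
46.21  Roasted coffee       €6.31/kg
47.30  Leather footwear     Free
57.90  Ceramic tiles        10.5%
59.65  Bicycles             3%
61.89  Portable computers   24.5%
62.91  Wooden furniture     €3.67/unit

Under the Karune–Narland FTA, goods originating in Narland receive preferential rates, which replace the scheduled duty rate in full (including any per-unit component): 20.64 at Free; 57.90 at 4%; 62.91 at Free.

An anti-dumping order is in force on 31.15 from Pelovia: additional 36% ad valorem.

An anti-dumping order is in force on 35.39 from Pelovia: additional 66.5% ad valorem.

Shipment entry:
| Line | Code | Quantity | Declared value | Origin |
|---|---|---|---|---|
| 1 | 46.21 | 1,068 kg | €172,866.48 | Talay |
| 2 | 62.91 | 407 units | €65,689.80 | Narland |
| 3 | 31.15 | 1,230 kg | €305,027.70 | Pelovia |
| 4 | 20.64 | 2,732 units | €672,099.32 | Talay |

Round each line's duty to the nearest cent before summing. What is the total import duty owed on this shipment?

Line 1 (46.21, Talay, 1,068 kg, €172,866.48):
Base rate for 46.21 is €6.31/kg.
Duty = 1,068 × €6.31 = €6,739.08.
Line 2 (62.91, Narland, 407 units, €65,689.80):
Base rate for 62.91 is €3.67/unit.
Origin Narland qualifies under the Karune–Narland agreement and 62.91 is covered: preferential rate Free applies instead.
Duty = €65,689.80 × 0% = €0.00.
Line 3 (31.15, Pelovia, 1,230 kg, €305,027.70):
Base rate for 31.15 is 8%.
Additional duty on 31.15 from Pelovia: +36%. Applied ad valorem rate: 8% + 36% = 44%.
Duty = €305,027.70 × 44% = €134,212.19.
Line 4 (20.64, Talay, 2,732 units, €672,099.32):
Base rate for 20.64 is €2.48/unit.
20.64 has an FTA preferential rate, but origin Talay is not Narland; base rate stands.
Duty = 2,732 × €2.48 = €6,775.36.
Total = €6,739.08 + €0.00 + €134,212.19 + €6,775.36 = €147,726.63.

€147,726.63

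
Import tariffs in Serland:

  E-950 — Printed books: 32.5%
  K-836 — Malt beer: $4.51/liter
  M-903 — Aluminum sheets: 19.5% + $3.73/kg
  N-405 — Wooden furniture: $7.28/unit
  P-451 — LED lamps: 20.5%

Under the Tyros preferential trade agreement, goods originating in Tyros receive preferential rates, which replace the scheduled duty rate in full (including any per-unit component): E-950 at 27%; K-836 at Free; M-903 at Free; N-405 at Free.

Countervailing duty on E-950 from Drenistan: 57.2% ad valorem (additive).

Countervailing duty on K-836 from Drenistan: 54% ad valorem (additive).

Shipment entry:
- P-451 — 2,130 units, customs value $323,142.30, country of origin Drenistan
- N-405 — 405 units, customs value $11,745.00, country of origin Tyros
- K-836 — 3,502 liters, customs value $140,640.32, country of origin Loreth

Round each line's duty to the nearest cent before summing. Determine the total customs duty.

$82,038.19

Line 1 (P-451, Drenistan, 2,130 units, $323,142.30):
Base rate for P-451 is 20.5%.
Duty = $323,142.30 × 20.5% = $66,244.17.
Line 2 (N-405, Tyros, 405 units, $11,745.00):
Base rate for N-405 is $7.28/unit.
Origin Tyros qualifies under the Serland–Tyros agreement and N-405 is covered: preferential rate Free applies instead.
Duty = $11,745.00 × 0% = $0.00.
Line 3 (K-836, Loreth, 3,502 liters, $140,640.32):
Base rate for K-836 is $4.51/liter.
K-836 has an FTA preferential rate, but origin Loreth is not Tyros; base rate stands.
The additional-duty order on K-836 targets Drenistan, not Loreth; it does not apply.
Duty = 3,502 × $4.51 = $15,794.02.
Total = $66,244.17 + $0.00 + $15,794.02 = $82,038.19.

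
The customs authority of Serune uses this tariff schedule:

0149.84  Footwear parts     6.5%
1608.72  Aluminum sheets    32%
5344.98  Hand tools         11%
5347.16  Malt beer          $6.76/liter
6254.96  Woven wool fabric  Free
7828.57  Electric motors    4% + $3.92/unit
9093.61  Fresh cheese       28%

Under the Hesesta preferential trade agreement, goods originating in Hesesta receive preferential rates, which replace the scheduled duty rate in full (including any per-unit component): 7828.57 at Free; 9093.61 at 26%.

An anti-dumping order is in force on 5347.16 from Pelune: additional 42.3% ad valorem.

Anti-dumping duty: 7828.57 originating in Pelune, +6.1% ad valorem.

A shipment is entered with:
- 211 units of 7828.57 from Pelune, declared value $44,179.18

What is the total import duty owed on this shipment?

Line 1 (7828.57, Pelune, 211 units, $44,179.18):
Base rate for 7828.57 is 4% + $3.92/unit.
7828.57 has an FTA preferential rate, but origin Pelune is not Hesesta; base rate stands.
Additional duty on 7828.57 from Pelune: +6.1%. Applied ad valorem rate: 4% + 6.1% = 10.1%.
Duty = $44,179.18 × 10.1% + 211 × $3.92 = $5,289.22.

$5,289.22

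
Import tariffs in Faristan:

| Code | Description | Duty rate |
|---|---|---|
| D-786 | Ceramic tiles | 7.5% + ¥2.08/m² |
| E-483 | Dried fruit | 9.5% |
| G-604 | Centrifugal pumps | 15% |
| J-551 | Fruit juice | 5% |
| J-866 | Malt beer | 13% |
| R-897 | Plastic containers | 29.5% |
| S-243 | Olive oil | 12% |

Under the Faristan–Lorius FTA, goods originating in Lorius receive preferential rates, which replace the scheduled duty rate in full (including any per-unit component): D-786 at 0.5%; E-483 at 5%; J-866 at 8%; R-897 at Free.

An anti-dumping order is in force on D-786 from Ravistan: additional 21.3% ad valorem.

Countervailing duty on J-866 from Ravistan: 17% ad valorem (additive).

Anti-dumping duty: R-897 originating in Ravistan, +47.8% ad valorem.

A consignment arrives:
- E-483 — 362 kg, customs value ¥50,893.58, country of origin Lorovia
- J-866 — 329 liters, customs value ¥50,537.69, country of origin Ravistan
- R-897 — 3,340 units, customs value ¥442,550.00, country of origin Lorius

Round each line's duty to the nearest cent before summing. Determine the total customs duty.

¥19,996.20

Line 1 (E-483, Lorovia, 362 kg, ¥50,893.58):
Base rate for E-483 is 9.5%.
E-483 has an FTA preferential rate, but origin Lorovia is not Lorius; base rate stands.
Duty = ¥50,893.58 × 9.5% = ¥4,834.89.
Line 2 (J-866, Ravistan, 329 liters, ¥50,537.69):
Base rate for J-866 is 13%.
J-866 has an FTA preferential rate, but origin Ravistan is not Lorius; base rate stands.
Additional duty on J-866 from Ravistan: +17%. Applied ad valorem rate: 13% + 17% = 30%.
Duty = ¥50,537.69 × 30% = ¥15,161.31.
Line 3 (R-897, Lorius, 3,340 units, ¥442,550.00):
Base rate for R-897 is 29.5%.
Origin Lorius qualifies under the Faristan–Lorius agreement and R-897 is covered: preferential rate Free applies instead.
The additional-duty order on R-897 targets Ravistan, not Lorius; it does not apply.
Duty = ¥442,550.00 × 0% = ¥0.00.
Total = ¥4,834.89 + ¥15,161.31 + ¥0.00 = ¥19,996.20.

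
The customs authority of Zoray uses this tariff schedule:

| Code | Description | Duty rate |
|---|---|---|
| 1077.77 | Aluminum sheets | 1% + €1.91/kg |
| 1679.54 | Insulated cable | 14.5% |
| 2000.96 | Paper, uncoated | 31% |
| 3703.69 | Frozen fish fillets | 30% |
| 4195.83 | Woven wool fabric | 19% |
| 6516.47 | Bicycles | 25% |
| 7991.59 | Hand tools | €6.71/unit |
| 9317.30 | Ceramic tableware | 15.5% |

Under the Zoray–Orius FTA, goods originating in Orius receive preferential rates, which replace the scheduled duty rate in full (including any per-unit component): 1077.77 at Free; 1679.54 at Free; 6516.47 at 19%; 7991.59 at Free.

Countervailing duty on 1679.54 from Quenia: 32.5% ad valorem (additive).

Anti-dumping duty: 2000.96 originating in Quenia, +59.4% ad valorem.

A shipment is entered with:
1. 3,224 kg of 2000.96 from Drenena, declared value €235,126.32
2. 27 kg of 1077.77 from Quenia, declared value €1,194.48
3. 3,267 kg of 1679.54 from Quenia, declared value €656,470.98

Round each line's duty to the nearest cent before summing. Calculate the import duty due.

€381,494.03

Line 1 (2000.96, Drenena, 3,224 kg, €235,126.32):
Base rate for 2000.96 is 31%.
The additional-duty order on 2000.96 targets Quenia, not Drenena; it does not apply.
Duty = €235,126.32 × 31% = €72,889.16.
Line 2 (1077.77, Quenia, 27 kg, €1,194.48):
Base rate for 1077.77 is 1% + €1.91/kg.
1077.77 has an FTA preferential rate, but origin Quenia is not Orius; base rate stands.
Duty = €1,194.48 × 1% + 27 × €1.91 = €63.51.
Line 3 (1679.54, Quenia, 3,267 kg, €656,470.98):
Base rate for 1679.54 is 14.5%.
1679.54 has an FTA preferential rate, but origin Quenia is not Orius; base rate stands.
Additional duty on 1679.54 from Quenia: +32.5%. Applied ad valorem rate: 14.5% + 32.5% = 47%.
Duty = €656,470.98 × 47% = €308,541.36.
Total = €72,889.16 + €63.51 + €308,541.36 = €381,494.03.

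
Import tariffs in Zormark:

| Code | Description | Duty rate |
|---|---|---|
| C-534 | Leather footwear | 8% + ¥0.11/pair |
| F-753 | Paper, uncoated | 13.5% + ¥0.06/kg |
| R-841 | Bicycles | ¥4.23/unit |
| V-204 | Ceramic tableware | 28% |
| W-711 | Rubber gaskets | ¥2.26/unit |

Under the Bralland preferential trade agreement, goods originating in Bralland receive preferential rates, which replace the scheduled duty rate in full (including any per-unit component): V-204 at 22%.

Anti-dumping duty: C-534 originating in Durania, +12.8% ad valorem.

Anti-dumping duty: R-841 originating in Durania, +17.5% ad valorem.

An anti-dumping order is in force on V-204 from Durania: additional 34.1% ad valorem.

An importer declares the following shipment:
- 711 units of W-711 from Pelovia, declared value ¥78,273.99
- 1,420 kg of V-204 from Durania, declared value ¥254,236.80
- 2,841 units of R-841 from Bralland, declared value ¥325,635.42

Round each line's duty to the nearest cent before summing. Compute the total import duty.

¥171,505.34

Line 1 (W-711, Pelovia, 711 units, ¥78,273.99):
Base rate for W-711 is ¥2.26/unit.
Duty = 711 × ¥2.26 = ¥1,606.86.
Line 2 (V-204, Durania, 1,420 kg, ¥254,236.80):
Base rate for V-204 is 28%.
V-204 has an FTA preferential rate, but origin Durania is not Bralland; base rate stands.
Additional duty on V-204 from Durania: +34.1%. Applied ad valorem rate: 28% + 34.1% = 62.1%.
Duty = ¥254,236.80 × 62.1% = ¥157,881.05.
Line 3 (R-841, Bralland, 2,841 units, ¥325,635.42):
Base rate for R-841 is ¥4.23/unit.
Origin Bralland is the FTA partner but R-841 is not on the preference list; base rate stands.
The additional-duty order on R-841 targets Durania, not Bralland; it does not apply.
Duty = 2,841 × ¥4.23 = ¥12,017.43.
Total = ¥1,606.86 + ¥157,881.05 + ¥12,017.43 = ¥171,505.34.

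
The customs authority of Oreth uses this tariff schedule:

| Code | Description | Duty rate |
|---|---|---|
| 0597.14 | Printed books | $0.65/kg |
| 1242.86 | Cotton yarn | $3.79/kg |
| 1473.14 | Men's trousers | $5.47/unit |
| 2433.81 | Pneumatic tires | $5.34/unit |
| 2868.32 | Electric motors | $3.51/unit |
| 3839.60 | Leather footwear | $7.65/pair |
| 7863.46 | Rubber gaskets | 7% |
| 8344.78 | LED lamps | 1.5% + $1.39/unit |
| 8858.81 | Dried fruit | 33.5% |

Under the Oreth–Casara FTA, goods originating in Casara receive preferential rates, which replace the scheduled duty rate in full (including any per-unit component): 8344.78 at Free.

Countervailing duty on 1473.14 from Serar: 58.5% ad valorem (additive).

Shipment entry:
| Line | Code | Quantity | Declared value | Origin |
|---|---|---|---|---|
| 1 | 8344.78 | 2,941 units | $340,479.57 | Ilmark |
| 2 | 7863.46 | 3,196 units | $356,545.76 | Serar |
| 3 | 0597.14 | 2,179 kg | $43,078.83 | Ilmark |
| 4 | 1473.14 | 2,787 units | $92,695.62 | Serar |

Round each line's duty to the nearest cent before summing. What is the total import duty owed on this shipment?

Line 1 (8344.78, Ilmark, 2,941 units, $340,479.57):
Base rate for 8344.78 is 1.5% + $1.39/unit.
8344.78 has an FTA preferential rate, but origin Ilmark is not Casara; base rate stands.
Duty = $340,479.57 × 1.5% + 2,941 × $1.39 = $9,195.18.
Line 2 (7863.46, Serar, 3,196 units, $356,545.76):
Base rate for 7863.46 is 7%.
Duty = $356,545.76 × 7% = $24,958.20.
Line 3 (0597.14, Ilmark, 2,179 kg, $43,078.83):
Base rate for 0597.14 is $0.65/kg.
Duty = 2,179 × $0.65 = $1,416.35.
Line 4 (1473.14, Serar, 2,787 units, $92,695.62):
Base rate for 1473.14 is $5.47/unit.
Additional duty on 1473.14 from Serar: +58.5% ad valorem. Applied ad valorem rate = 58.5%.
Duty = $92,695.62 × 58.5% + 2,787 × $5.47 = $69,471.83.
Total = $9,195.18 + $24,958.20 + $1,416.35 + $69,471.83 = $105,041.56.

$105,041.56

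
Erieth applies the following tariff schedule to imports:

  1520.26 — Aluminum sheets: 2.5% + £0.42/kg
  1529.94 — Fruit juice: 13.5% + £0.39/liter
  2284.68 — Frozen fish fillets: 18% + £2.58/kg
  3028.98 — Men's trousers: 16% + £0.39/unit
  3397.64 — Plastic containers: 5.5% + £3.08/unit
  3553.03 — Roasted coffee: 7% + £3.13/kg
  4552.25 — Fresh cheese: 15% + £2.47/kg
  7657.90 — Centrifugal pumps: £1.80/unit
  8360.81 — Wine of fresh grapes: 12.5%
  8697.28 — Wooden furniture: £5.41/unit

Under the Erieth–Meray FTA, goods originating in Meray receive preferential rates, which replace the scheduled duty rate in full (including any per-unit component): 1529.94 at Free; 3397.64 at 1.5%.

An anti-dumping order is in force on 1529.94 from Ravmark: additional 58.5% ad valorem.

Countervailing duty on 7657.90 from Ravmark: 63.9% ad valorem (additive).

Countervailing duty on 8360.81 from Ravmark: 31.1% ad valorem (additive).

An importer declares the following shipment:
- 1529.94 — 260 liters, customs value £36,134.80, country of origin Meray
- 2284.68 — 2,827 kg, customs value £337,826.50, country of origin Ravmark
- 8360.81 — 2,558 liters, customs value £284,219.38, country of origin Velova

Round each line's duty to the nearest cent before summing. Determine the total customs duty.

Line 1 (1529.94, Meray, 260 liters, £36,134.80):
Base rate for 1529.94 is 13.5% + £0.39/liter.
Origin Meray qualifies under the Erieth–Meray agreement and 1529.94 is covered: preferential rate Free applies instead.
The additional-duty order on 1529.94 targets Ravmark, not Meray; it does not apply.
Duty = £36,134.80 × 0% = £0.00.
Line 2 (2284.68, Ravmark, 2,827 kg, £337,826.50):
Base rate for 2284.68 is 18% + £2.58/kg.
Duty = £337,826.50 × 18% + 2,827 × £2.58 = £68,102.43.
Line 3 (8360.81, Velova, 2,558 liters, £284,219.38):
Base rate for 8360.81 is 12.5%.
The additional-duty order on 8360.81 targets Ravmark, not Velova; it does not apply.
Duty = £284,219.38 × 12.5% = £35,527.42.
Total = £0.00 + £68,102.43 + £35,527.42 = £103,629.85.

£103,629.85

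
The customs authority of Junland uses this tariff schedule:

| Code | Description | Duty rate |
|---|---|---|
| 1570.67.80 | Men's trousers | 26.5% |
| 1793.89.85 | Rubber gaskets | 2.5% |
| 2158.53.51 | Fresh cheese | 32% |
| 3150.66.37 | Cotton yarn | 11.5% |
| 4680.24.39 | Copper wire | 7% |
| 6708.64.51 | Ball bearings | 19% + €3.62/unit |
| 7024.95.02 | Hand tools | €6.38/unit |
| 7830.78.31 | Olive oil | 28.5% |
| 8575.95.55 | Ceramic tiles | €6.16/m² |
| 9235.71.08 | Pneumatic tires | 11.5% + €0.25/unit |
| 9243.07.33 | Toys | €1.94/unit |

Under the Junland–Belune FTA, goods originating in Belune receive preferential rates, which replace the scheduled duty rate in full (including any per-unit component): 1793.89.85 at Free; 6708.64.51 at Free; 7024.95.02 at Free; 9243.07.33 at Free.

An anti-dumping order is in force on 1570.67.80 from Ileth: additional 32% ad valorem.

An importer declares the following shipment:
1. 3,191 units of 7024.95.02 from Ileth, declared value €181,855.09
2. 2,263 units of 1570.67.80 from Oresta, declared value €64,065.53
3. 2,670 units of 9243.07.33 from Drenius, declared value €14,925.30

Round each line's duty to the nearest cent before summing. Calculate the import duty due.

€42,515.75

Line 1 (7024.95.02, Ileth, 3,191 units, €181,855.09):
Base rate for 7024.95.02 is €6.38/unit.
7024.95.02 has an FTA preferential rate, but origin Ileth is not Belune; base rate stands.
Duty = 3,191 × €6.38 = €20,358.58.
Line 2 (1570.67.80, Oresta, 2,263 units, €64,065.53):
Base rate for 1570.67.80 is 26.5%.
The additional-duty order on 1570.67.80 targets Ileth, not Oresta; it does not apply.
Duty = €64,065.53 × 26.5% = €16,977.37.
Line 3 (9243.07.33, Drenius, 2,670 units, €14,925.30):
Base rate for 9243.07.33 is €1.94/unit.
9243.07.33 has an FTA preferential rate, but origin Drenius is not Belune; base rate stands.
Duty = 2,670 × €1.94 = €5,179.80.
Total = €20,358.58 + €16,977.37 + €5,179.80 = €42,515.75.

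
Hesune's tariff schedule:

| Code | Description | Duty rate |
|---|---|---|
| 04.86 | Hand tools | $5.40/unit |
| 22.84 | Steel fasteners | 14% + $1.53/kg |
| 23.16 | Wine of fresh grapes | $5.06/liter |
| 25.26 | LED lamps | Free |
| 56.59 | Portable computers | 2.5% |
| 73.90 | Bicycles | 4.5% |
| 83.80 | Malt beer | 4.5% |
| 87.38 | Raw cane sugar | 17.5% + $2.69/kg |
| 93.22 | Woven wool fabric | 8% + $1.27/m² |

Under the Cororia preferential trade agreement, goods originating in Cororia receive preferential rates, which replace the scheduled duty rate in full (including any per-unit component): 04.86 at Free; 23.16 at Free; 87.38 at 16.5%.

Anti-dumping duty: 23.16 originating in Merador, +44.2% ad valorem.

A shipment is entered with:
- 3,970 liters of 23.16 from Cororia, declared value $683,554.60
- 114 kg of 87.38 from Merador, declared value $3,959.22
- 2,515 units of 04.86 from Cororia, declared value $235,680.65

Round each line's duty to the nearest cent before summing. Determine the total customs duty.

Line 1 (23.16, Cororia, 3,970 liters, $683,554.60):
Base rate for 23.16 is $5.06/liter.
Origin Cororia qualifies under the Hesune–Cororia agreement and 23.16 is covered: preferential rate Free applies instead.
The additional-duty order on 23.16 targets Merador, not Cororia; it does not apply.
Duty = $683,554.60 × 0% = $0.00.
Line 2 (87.38, Merador, 114 kg, $3,959.22):
Base rate for 87.38 is 17.5% + $2.69/kg.
87.38 has an FTA preferential rate, but origin Merador is not Cororia; base rate stands.
Duty = $3,959.22 × 17.5% + 114 × $2.69 = $999.52.
Line 3 (04.86, Cororia, 2,515 units, $235,680.65):
Base rate for 04.86 is $5.40/unit.
Origin Cororia qualifies under the Hesune–Cororia agreement and 04.86 is covered: preferential rate Free applies instead.
Duty = $235,680.65 × 0% = $0.00.
Total = $0.00 + $999.52 + $0.00 = $999.52.

$999.52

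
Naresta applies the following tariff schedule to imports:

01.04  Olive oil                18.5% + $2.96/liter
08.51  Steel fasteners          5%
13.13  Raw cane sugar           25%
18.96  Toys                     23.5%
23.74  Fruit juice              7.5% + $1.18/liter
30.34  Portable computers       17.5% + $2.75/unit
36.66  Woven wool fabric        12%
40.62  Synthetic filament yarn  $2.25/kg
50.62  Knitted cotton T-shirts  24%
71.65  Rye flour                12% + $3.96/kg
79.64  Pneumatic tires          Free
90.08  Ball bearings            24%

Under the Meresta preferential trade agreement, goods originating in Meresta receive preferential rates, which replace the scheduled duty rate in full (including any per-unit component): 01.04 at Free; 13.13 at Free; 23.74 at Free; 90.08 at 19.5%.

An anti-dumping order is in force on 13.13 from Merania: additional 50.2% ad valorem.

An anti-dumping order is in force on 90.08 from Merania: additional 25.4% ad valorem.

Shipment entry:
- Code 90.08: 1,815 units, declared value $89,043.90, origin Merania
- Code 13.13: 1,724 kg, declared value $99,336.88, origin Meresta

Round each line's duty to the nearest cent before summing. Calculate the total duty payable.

Line 1 (90.08, Merania, 1,815 units, $89,043.90):
Base rate for 90.08 is 24%.
90.08 has an FTA preferential rate, but origin Merania is not Meresta; base rate stands.
Additional duty on 90.08 from Merania: +25.4%. Applied ad valorem rate: 24% + 25.4% = 49.4%.
Duty = $89,043.90 × 49.4% = $43,987.69.
Line 2 (13.13, Meresta, 1,724 kg, $99,336.88):
Base rate for 13.13 is 25%.
Origin Meresta qualifies under the Naresta–Meresta agreement and 13.13 is covered: preferential rate Free applies instead.
The additional-duty order on 13.13 targets Merania, not Meresta; it does not apply.
Duty = $99,336.88 × 0% = $0.00.
Total = $43,987.69 + $0.00 = $43,987.69.

$43,987.69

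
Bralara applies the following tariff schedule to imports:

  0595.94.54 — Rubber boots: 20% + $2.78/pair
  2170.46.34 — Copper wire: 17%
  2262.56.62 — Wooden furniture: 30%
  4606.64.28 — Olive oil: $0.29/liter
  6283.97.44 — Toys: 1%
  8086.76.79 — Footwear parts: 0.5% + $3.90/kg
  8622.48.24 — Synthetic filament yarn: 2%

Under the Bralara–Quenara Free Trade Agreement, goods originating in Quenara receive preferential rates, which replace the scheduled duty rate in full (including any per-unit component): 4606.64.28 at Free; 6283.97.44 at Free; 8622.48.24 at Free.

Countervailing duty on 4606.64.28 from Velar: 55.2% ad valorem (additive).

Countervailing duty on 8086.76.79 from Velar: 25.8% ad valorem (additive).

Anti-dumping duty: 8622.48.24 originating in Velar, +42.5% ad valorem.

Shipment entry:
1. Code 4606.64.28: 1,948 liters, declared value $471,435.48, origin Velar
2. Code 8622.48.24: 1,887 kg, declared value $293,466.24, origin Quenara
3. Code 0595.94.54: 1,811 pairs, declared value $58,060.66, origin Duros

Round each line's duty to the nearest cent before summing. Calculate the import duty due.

Line 1 (4606.64.28, Velar, 1,948 liters, $471,435.48):
Base rate for 4606.64.28 is $0.29/liter.
4606.64.28 has an FTA preferential rate, but origin Velar is not Quenara; base rate stands.
Additional duty on 4606.64.28 from Velar: +55.2% ad valorem. Applied ad valorem rate = 55.2%.
Duty = $471,435.48 × 55.2% + 1,948 × $0.29 = $260,797.30.
Line 2 (8622.48.24, Quenara, 1,887 kg, $293,466.24):
Base rate for 8622.48.24 is 2%.
Origin Quenara qualifies under the Bralara–Quenara agreement and 8622.48.24 is covered: preferential rate Free applies instead.
The additional-duty order on 8622.48.24 targets Velar, not Quenara; it does not apply.
Duty = $293,466.24 × 0% = $0.00.
Line 3 (0595.94.54, Duros, 1,811 pairs, $58,060.66):
Base rate for 0595.94.54 is 20% + $2.78/pair.
Duty = $58,060.66 × 20% + 1,811 × $2.78 = $16,646.71.
Total = $260,797.30 + $0.00 + $16,646.71 = $277,444.01.

$277,444.01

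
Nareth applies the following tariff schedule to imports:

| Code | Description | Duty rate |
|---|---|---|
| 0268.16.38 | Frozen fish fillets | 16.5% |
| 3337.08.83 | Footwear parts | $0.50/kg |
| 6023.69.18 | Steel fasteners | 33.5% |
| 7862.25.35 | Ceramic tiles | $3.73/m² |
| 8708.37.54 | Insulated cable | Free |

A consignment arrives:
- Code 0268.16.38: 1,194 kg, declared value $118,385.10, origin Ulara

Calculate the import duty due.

$19,533.54

Line 1 (0268.16.38, Ulara, 1,194 kg, $118,385.10):
Base rate for 0268.16.38 is 16.5%.
Duty = $118,385.10 × 16.5% = $19,533.54.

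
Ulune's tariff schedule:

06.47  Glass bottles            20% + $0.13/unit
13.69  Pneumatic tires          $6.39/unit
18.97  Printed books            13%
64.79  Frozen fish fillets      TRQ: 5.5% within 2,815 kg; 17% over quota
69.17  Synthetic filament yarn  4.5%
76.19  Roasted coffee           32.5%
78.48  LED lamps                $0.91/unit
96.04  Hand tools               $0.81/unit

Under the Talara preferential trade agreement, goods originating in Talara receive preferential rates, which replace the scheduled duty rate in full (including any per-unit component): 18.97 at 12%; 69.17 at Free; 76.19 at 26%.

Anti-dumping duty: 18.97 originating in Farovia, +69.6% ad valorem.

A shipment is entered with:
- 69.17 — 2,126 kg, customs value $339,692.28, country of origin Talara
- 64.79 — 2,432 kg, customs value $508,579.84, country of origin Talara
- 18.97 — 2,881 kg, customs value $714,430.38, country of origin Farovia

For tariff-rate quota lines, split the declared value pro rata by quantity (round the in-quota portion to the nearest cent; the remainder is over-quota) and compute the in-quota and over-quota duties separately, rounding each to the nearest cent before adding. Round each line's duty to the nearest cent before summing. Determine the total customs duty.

Line 1 (69.17, Talara, 2,126 kg, $339,692.28):
Base rate for 69.17 is 4.5%.
Origin Talara qualifies under the Ulune–Talara agreement and 69.17 is covered: preferential rate Free applies instead.
Duty = $339,692.28 × 0% = $0.00.
Line 2 (64.79, Talara, 2,432 kg, $508,579.84):
Code 64.79 is under a tariff-rate quota (threshold 2,815 kg). Quantity 2,432 kg is within the quota, so the in-quota rate 5.5% applies to the full value.
Duty = $508,579.84 × 5.5% = $27,971.89.
Line 3 (18.97, Farovia, 2,881 kg, $714,430.38):
Base rate for 18.97 is 13%.
18.97 has an FTA preferential rate, but origin Farovia is not Talara; base rate stands.
Additional duty on 18.97 from Farovia: +69.6%. Applied ad valorem rate: 13% + 69.6% = 82.6%.
Duty = $714,430.38 × 82.6% = $590,119.49.
Total = $0.00 + $27,971.89 + $590,119.49 = $618,091.38.

$618,091.38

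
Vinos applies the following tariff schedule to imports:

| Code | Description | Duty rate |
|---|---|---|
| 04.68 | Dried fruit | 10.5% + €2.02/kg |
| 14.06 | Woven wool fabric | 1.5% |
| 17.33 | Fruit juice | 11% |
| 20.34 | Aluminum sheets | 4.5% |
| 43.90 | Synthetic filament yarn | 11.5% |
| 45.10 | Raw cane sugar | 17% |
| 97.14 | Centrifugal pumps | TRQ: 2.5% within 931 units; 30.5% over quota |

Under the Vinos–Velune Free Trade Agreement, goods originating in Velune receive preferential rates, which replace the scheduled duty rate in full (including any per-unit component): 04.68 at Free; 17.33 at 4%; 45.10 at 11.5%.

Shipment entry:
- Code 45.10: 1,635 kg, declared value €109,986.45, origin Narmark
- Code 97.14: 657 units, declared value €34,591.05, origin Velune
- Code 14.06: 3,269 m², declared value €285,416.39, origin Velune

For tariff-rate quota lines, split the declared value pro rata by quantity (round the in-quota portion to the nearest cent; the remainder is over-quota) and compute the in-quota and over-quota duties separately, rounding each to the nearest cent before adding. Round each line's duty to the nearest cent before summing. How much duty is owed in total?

Line 1 (45.10, Narmark, 1,635 kg, €109,986.45):
Base rate for 45.10 is 17%.
45.10 has an FTA preferential rate, but origin Narmark is not Velune; base rate stands.
Duty = €109,986.45 × 17% = €18,697.70.
Line 2 (97.14, Velune, 657 units, €34,591.05):
Code 97.14 is under a tariff-rate quota (threshold 931 units). Quantity 657 units is within the quota, so the in-quota rate 2.5% applies to the full value.
Duty = €34,591.05 × 2.5% = €864.78.
Line 3 (14.06, Velune, 3,269 m², €285,416.39):
Base rate for 14.06 is 1.5%.
Origin Velune is the FTA partner but 14.06 is not on the preference list; base rate stands.
Duty = €285,416.39 × 1.5% = €4,281.25.
Total = €18,697.70 + €864.78 + €4,281.25 = €23,843.73.

€23,843.73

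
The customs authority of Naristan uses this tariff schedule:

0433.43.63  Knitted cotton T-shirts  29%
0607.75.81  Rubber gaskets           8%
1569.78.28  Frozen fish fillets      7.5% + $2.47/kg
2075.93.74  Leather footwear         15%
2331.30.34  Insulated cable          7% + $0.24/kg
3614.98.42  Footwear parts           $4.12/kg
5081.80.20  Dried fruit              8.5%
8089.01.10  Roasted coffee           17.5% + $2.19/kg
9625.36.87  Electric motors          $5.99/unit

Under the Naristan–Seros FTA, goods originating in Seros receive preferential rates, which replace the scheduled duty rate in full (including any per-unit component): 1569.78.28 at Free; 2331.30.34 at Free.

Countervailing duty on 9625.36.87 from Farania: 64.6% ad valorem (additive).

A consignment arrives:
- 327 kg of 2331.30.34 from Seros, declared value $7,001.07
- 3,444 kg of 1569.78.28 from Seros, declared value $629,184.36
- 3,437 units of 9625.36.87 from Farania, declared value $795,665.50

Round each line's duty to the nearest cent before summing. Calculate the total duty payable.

Line 1 (2331.30.34, Seros, 327 kg, $7,001.07):
Base rate for 2331.30.34 is 7% + $0.24/kg.
Origin Seros qualifies under the Naristan–Seros agreement and 2331.30.34 is covered: preferential rate Free applies instead.
Duty = $7,001.07 × 0% = $0.00.
Line 2 (1569.78.28, Seros, 3,444 kg, $629,184.36):
Base rate for 1569.78.28 is 7.5% + $2.47/kg.
Origin Seros qualifies under the Naristan–Seros agreement and 1569.78.28 is covered: preferential rate Free applies instead.
Duty = $629,184.36 × 0% = $0.00.
Line 3 (9625.36.87, Farania, 3,437 units, $795,665.50):
Base rate for 9625.36.87 is $5.99/unit.
Additional duty on 9625.36.87 from Farania: +64.6% ad valorem. Applied ad valorem rate = 64.6%.
Duty = $795,665.50 × 64.6% + 3,437 × $5.99 = $534,587.54.
Total = $0.00 + $0.00 + $534,587.54 = $534,587.54.

$534,587.54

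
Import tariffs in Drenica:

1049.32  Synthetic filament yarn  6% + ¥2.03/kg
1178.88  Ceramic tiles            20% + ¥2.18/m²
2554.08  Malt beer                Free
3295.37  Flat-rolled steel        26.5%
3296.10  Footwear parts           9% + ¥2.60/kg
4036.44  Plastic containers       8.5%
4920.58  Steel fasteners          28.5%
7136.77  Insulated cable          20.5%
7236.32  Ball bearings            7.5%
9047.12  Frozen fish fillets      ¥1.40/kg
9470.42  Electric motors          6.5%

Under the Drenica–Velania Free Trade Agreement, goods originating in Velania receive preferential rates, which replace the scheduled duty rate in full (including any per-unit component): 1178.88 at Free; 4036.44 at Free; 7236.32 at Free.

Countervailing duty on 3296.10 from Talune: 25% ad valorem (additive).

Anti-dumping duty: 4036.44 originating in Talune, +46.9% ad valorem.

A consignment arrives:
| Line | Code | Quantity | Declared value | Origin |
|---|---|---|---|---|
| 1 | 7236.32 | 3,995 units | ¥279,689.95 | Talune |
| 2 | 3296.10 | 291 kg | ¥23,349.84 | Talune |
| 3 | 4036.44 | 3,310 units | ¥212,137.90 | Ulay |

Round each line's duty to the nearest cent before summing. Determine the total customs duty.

¥47,704.02

Line 1 (7236.32, Talune, 3,995 units, ¥279,689.95):
Base rate for 7236.32 is 7.5%.
7236.32 has an FTA preferential rate, but origin Talune is not Velania; base rate stands.
Duty = ¥279,689.95 × 7.5% = ¥20,976.75.
Line 2 (3296.10, Talune, 291 kg, ¥23,349.84):
Base rate for 3296.10 is 9% + ¥2.60/kg.
Additional duty on 3296.10 from Talune: +25%. Applied ad valorem rate: 9% + 25% = 34%.
Duty = ¥23,349.84 × 34% + 291 × ¥2.60 = ¥8,695.55.
Line 3 (4036.44, Ulay, 3,310 units, ¥212,137.90):
Base rate for 4036.44 is 8.5%.
4036.44 has an FTA preferential rate, but origin Ulay is not Velania; base rate stands.
The additional-duty order on 4036.44 targets Talune, not Ulay; it does not apply.
Duty = ¥212,137.90 × 8.5% = ¥18,031.72.
Total = ¥20,976.75 + ¥8,695.55 + ¥18,031.72 = ¥47,704.02.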